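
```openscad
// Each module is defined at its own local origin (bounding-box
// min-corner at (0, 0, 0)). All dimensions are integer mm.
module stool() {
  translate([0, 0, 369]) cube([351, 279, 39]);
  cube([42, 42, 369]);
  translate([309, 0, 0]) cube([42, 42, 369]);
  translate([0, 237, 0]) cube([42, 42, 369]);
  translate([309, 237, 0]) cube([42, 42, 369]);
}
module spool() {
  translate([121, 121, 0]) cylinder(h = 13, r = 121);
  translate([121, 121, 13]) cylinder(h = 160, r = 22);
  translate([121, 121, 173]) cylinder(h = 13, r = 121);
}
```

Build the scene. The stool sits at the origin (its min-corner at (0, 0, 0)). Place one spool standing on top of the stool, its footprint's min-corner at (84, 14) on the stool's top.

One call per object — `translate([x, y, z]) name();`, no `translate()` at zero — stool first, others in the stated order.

stool();
translate([84, 14, 408]) spool();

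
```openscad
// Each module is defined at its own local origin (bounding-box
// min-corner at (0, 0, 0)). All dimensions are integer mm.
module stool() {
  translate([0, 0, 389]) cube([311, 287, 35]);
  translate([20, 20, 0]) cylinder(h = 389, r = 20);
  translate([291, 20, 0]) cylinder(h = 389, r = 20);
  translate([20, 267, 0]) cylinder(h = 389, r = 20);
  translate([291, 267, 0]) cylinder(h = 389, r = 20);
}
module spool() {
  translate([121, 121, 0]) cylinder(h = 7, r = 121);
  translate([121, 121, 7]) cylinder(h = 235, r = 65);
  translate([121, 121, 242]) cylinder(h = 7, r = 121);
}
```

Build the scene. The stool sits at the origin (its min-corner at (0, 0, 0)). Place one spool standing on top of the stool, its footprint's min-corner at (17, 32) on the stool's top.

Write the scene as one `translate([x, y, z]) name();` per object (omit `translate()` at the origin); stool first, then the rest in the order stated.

stool();
translate([17, 32, 424]) spool();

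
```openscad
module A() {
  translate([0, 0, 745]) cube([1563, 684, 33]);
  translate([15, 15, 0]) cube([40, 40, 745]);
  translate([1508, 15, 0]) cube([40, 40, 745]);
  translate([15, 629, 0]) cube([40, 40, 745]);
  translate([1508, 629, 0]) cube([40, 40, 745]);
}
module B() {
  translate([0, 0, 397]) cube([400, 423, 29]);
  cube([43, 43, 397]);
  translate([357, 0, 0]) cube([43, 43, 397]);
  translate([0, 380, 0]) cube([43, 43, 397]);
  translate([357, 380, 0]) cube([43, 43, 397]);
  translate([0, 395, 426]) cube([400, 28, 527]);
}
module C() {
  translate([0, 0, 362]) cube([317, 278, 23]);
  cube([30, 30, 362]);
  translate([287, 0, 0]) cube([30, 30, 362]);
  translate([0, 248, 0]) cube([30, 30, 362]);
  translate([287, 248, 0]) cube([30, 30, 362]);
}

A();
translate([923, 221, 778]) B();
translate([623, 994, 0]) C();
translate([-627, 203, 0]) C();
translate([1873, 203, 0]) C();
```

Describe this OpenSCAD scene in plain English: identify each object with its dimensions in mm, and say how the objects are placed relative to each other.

A is a table with a 1563×684 mm rectangular top, 33 mm thick, top surface at z = 778 mm, supported by four 40×40 mm square legs, each inset 15 mm from the nearest pair of top edges, running from the floor.

B is a chair. The seat is a 400×423×29 mm slab with its top at z = 426 mm, on four 43×43 mm corner legs (flush with the seat edges, standing on z = 0). A flat backrest 28 mm thick, 527 mm tall, spans the full seat width and rises from the seat top along its +y edge, rear face flush with the rear of the seat.

C is a four-legged stool. The seat is 317×278 mm, 23 mm thick, top at z = 385 mm. It stands on four square legs, each 30×30 mm in cross-section, from z = 0 to the seat underside, each flush with a corner of the seat.

The chair is on top of the table. Three stools sit around the table at the +y, −x, +x sides.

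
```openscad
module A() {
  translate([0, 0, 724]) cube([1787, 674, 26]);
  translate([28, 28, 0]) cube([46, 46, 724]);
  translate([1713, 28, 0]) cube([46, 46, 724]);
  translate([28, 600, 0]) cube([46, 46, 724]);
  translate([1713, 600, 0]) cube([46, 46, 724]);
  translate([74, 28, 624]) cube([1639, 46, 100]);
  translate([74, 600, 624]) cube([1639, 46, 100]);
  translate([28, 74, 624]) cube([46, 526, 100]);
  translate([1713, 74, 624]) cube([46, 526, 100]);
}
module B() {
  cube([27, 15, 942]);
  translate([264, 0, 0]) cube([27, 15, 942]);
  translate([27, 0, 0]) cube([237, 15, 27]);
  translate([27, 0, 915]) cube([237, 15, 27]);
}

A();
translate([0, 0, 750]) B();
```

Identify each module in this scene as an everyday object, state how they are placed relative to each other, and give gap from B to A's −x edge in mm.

A is a table. B is a picture frame. The picture frame is on top of the table. The gap from the picture frame to the table's −x edge is 0 mm.

The picture frame's min-x is at 0; the table's min-x is 0; gap = 0 mm.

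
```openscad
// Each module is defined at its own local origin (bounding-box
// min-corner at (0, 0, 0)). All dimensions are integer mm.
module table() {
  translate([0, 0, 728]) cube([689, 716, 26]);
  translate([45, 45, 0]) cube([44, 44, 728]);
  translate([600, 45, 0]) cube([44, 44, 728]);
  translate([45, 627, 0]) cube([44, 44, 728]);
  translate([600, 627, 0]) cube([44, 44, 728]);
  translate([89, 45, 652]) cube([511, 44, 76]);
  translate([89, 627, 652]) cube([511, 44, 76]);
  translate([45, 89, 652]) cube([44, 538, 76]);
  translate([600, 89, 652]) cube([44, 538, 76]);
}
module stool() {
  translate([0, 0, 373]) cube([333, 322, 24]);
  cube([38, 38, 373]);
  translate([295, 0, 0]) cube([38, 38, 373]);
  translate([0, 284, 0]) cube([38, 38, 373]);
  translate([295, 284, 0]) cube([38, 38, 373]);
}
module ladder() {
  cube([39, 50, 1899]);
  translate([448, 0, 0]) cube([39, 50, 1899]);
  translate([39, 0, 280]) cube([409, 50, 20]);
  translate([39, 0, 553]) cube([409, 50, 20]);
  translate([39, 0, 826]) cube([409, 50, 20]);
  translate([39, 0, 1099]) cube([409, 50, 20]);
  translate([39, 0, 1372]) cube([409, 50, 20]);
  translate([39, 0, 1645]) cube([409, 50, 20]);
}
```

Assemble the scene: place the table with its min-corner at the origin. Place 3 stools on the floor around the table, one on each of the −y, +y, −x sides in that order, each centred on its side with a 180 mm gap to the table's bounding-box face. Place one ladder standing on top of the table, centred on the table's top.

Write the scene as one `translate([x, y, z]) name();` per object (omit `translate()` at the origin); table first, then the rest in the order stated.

table();
translate([178, -502, 0]) stool();
translate([178, 896, 0]) stool();
translate([-513, 197, 0]) stool();
translate([101, 333, 754]) ladder();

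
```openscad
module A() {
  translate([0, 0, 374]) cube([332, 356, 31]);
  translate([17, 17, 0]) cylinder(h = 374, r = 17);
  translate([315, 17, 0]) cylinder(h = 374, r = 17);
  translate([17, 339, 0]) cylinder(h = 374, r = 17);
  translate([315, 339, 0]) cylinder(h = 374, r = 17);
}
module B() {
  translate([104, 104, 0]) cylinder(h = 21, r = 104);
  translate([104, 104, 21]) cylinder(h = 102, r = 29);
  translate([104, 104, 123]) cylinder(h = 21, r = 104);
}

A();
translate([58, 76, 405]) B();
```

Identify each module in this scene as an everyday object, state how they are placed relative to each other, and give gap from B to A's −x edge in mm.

A is a stool. B is a spool. The spool is on top of the stool. The gap from the spool to the stool's −x edge is 58 mm.

The spool's min-x is at 58; the stool's min-x is 0; gap = 58 mm.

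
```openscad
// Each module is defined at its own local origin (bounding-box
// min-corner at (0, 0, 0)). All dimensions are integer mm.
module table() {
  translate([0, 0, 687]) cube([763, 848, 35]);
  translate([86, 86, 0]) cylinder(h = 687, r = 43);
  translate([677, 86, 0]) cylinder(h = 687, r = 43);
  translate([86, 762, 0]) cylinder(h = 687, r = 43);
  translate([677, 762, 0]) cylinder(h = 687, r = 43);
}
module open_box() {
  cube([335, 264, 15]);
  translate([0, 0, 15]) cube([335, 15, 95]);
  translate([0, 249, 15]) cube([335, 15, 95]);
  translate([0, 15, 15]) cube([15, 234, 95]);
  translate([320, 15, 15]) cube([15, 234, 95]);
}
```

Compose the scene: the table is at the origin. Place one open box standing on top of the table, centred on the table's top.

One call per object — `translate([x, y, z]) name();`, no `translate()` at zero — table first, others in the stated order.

table();
translate([214, 292, 722]) open_box();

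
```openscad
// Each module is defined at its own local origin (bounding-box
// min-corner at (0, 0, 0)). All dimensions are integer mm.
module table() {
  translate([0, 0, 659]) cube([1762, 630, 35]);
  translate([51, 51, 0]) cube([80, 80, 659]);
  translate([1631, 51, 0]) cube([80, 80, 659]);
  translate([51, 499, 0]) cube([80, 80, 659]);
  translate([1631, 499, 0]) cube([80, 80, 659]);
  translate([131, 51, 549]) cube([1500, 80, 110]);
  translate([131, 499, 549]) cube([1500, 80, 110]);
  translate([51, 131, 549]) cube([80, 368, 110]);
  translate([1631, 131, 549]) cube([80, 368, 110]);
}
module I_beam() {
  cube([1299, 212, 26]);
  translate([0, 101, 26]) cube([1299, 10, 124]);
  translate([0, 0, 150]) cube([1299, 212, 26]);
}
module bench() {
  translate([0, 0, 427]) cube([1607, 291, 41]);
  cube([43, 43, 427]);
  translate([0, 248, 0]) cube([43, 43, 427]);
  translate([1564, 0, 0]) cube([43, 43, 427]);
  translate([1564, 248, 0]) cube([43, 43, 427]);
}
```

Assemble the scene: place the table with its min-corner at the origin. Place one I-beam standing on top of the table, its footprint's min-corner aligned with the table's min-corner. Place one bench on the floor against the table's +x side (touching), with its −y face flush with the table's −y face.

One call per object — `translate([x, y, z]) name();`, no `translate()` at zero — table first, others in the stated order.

table();
translate([0, 0, 694]) I_beam();
translate([1762, 0, 0]) bench();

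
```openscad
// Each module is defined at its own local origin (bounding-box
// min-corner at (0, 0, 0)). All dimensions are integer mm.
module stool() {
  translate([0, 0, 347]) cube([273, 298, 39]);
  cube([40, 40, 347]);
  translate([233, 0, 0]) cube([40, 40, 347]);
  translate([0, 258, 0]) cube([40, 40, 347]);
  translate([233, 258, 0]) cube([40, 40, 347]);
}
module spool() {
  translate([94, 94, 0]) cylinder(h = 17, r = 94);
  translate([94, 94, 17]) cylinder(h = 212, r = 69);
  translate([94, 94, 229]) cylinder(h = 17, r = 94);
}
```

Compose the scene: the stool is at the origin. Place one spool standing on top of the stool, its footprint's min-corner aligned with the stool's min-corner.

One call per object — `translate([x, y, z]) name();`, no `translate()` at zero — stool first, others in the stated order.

stool();
translate([0, 0, 386]) spool();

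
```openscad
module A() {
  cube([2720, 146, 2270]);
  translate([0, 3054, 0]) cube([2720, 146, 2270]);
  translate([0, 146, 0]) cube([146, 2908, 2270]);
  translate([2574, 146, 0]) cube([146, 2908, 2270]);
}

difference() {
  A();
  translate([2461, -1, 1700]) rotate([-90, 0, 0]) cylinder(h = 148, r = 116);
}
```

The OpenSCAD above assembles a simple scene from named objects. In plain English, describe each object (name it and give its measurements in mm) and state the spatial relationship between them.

A is a box-shaped house frame (walls only): outside footprint 2720×3200 mm, wall height 2270 mm, wall thickness 146 mm. The two y-facing walls run the full x-width; the two x-facing walls fit between the inner faces of the y-facing walls.

The house frame has a circular hole of radius 116 mm through its front wall, centred at (x = 2461, z = 1700).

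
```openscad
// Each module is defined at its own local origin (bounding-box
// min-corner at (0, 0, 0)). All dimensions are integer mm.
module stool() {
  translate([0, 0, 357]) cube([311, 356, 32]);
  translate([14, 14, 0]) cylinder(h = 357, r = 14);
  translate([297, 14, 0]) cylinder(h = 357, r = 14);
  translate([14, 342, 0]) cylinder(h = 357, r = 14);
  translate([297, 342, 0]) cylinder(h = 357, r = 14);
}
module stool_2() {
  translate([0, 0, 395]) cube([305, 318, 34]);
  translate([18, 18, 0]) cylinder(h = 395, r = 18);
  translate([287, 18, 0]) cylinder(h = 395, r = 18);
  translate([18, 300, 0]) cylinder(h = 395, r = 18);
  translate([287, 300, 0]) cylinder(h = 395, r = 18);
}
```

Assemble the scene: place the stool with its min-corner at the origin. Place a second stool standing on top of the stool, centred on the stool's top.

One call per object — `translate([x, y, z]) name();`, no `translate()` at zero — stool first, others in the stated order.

stool();
translate([3, 19, 389]) stool_2();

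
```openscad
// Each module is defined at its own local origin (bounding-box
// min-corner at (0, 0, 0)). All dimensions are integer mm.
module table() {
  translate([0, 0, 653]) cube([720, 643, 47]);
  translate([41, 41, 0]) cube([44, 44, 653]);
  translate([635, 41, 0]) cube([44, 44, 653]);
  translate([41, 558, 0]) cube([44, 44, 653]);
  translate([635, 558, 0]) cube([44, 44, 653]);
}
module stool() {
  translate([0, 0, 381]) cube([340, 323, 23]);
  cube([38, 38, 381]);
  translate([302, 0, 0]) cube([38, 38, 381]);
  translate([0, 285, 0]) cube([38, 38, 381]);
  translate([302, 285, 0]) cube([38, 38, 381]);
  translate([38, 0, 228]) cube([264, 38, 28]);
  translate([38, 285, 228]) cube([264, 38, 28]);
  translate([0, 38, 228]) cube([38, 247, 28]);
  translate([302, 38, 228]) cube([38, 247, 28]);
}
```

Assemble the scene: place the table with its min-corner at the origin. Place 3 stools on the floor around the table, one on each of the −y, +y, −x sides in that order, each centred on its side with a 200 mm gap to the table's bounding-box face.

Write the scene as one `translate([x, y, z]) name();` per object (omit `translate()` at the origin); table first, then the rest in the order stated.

table();
translate([190, -523, 0]) stool();
translate([190, 843, 0]) stool();
translate([-540, 160, 0]) stool();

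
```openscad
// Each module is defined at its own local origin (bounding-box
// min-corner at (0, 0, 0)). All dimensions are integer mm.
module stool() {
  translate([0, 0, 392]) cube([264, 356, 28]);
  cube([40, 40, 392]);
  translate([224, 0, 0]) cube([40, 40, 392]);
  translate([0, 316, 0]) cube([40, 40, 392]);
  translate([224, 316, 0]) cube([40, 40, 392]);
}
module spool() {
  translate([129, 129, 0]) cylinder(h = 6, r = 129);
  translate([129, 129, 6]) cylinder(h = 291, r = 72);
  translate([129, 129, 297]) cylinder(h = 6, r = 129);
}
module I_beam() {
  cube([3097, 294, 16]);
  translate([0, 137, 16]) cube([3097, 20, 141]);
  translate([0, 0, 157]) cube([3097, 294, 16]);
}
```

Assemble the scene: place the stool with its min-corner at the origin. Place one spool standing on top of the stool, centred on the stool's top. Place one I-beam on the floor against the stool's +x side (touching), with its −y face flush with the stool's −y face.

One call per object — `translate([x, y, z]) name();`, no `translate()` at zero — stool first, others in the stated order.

stool();
translate([3, 49, 420]) spool();
translate([264, 0, 0]) I_beam();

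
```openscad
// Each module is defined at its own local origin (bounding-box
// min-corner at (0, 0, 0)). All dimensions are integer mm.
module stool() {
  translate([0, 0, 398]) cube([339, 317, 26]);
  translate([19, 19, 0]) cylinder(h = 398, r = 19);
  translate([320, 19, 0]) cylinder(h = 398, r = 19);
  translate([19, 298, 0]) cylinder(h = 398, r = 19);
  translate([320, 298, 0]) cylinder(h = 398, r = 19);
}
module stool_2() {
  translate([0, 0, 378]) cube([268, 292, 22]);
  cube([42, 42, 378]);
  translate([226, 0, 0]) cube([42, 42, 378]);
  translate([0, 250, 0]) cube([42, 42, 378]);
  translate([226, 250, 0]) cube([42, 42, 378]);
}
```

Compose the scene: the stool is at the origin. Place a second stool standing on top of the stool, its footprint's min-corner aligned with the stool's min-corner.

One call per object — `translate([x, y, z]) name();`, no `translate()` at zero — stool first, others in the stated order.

stool();
translate([0, 0, 424]) stool_2();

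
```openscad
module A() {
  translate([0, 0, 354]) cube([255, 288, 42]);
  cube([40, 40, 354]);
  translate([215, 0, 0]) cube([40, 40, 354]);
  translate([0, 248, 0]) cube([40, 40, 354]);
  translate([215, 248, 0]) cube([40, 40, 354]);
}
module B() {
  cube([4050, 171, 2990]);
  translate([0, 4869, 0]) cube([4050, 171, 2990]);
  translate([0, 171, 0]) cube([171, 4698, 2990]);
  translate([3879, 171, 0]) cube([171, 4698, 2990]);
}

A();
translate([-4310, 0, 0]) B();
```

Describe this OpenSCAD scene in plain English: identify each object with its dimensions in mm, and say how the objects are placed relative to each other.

A is a four-legged stool. The seat is a 255×288×42 mm slab whose top surface is at z = 396 mm; four square legs, each 40×40 mm in cross-section, run from the floor (z = 0) to the underside of the seat, each flush with a corner of the seat.

B is a box-shaped house frame (walls only): outside footprint 4050×5040 mm, wall height 2990 mm, wall thickness 171 mm. The two y-facing walls run the full x-width; the two x-facing walls fit between the inner faces of the y-facing walls.

The house frame is on the floor beside the stool on its −x side.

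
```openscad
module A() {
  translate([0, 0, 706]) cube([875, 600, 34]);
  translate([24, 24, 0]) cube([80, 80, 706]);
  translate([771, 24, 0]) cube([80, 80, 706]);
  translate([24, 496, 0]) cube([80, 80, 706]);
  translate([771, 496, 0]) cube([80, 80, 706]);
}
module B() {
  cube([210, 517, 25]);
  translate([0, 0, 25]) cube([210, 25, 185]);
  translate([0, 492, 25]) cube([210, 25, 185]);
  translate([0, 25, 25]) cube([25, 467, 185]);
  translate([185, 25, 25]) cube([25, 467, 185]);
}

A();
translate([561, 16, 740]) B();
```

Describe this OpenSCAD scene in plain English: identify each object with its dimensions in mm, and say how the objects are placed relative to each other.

A is a table: top 875 mm (x) × 600 mm (y), 34 mm thick, upper face at z = 740 mm, on four 80×80 mm square legs, each inset 24 mm from the nearest pair of top edges, running from z = 0 to the bottom of the top.

B is an open-topped rectangular box: outside dimensions 210×517×210 mm, with a uniform wall and base thickness of 25 mm. The base is a full 210×517 slab on the floor; four walls sit on top of the base. The front and back walls (the −y and +y sides) span the full width; the two side walls fit between them.

The open box is on top of the table.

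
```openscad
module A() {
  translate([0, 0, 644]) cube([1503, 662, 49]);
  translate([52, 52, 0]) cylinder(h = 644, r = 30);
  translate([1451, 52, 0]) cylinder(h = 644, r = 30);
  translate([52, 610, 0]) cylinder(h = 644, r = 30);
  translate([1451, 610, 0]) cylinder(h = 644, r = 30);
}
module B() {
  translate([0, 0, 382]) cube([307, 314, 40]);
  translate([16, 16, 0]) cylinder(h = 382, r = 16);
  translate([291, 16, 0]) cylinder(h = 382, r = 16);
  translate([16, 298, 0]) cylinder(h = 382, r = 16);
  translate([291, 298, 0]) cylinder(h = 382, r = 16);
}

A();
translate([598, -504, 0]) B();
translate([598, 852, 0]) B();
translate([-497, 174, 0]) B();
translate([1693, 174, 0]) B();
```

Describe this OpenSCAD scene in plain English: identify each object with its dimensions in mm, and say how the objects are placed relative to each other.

A is a table with a 1503×662 mm rectangular top, 49 mm thick, top surface at z = 693 mm, supported by four round legs of 60 mm diameter, each leg's bounding box inset 22 mm from the nearest pair of top edges, running from the floor.

B is a simple wooden stool: a rectangular seat 307 mm (x) by 314 mm (y), 40 mm thick, top face at z = 422 mm, on four round legs, each 32 mm in diameter. The legs rest on z = 0, each leg's axis is inset half a diameter from the nearest pair of seat edges (so the leg's bounding box is flush with the corner).

Four stools sit around the table at the −y, +y, −x, +x sides.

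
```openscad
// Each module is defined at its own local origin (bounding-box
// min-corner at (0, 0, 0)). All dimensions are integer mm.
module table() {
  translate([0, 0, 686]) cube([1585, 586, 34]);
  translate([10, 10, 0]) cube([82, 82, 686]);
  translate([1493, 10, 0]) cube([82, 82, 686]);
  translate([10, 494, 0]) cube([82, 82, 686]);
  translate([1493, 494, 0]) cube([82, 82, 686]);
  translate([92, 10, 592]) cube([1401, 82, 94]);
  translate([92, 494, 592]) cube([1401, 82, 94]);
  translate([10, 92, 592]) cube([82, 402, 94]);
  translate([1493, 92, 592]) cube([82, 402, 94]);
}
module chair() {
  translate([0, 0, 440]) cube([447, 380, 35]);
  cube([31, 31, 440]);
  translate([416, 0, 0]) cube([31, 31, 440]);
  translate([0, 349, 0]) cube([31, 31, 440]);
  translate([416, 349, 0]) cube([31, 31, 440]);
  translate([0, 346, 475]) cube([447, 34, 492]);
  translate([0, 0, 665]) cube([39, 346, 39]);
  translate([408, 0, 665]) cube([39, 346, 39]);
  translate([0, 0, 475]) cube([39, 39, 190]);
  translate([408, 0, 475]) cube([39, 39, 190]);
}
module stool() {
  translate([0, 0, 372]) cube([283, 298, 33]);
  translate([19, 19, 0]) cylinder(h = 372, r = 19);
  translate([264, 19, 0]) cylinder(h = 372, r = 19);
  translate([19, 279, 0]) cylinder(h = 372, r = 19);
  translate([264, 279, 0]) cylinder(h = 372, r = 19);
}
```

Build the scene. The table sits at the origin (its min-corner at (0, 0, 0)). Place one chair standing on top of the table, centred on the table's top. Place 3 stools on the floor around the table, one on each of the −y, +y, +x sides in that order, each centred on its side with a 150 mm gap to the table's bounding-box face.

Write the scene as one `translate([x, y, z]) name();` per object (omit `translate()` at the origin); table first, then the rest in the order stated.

table();
translate([569, 103, 720]) chair();
translate([651, -448, 0]) stool();
translate([651, 736, 0]) stool();
translate([1735, 144, 0]) stool();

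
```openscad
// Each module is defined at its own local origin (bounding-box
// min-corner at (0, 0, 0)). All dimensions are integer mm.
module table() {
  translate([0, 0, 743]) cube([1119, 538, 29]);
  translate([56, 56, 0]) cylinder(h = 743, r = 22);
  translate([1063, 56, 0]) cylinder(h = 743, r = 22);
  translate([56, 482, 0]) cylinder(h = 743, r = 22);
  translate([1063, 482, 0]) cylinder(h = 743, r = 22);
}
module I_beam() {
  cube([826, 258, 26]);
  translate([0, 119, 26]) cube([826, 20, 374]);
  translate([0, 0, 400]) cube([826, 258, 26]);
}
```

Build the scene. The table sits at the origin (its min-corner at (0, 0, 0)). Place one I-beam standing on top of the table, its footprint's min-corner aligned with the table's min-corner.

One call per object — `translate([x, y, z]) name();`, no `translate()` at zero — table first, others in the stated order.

table();
translate([0, 0, 772]) I_beam();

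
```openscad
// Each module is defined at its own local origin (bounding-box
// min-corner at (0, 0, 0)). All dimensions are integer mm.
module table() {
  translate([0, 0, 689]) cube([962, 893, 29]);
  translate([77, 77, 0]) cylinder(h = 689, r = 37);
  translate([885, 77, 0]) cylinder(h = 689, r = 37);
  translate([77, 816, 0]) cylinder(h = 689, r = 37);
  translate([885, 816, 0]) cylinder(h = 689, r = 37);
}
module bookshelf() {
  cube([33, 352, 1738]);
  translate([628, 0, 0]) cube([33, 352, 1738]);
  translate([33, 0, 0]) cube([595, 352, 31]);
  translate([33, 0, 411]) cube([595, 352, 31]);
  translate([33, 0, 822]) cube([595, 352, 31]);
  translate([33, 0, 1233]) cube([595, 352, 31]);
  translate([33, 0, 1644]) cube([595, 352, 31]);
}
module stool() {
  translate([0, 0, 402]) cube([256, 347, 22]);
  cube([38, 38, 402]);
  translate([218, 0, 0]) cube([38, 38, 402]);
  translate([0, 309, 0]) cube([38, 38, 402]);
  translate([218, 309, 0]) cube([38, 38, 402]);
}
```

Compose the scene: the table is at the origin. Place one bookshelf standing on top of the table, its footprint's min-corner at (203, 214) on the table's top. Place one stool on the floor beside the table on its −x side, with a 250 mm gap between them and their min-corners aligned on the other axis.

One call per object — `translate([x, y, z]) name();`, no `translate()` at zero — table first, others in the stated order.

table();
translate([203, 214, 718]) bookshelf();
translate([-506, 0, 0]) stool();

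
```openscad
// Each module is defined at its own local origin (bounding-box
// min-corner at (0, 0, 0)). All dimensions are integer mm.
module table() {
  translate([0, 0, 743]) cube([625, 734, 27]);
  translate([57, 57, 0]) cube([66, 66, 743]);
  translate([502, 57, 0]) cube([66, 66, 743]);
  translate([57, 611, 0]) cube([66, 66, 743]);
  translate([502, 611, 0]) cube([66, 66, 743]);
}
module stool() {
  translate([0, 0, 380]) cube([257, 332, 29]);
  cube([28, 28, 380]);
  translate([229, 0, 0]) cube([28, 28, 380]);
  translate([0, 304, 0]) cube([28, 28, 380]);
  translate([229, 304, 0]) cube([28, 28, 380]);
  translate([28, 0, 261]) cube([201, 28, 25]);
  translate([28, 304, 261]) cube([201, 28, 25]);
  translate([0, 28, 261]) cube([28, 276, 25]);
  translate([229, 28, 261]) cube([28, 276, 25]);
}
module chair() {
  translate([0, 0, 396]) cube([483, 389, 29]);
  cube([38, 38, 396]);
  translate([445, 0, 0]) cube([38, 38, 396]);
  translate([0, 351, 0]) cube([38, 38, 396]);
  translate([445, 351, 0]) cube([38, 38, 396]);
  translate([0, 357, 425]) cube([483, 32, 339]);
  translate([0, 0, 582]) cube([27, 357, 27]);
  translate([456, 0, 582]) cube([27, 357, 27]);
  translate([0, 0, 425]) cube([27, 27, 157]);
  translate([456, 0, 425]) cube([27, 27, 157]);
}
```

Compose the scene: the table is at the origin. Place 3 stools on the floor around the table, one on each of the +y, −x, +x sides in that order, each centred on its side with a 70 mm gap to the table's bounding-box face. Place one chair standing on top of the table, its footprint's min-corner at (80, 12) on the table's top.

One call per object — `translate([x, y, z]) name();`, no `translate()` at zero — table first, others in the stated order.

table();
translate([184, 804, 0]) stool();
translate([-327, 201, 0]) stool();
translate([695, 201, 0]) stool();
translate([80, 12, 770]) chair();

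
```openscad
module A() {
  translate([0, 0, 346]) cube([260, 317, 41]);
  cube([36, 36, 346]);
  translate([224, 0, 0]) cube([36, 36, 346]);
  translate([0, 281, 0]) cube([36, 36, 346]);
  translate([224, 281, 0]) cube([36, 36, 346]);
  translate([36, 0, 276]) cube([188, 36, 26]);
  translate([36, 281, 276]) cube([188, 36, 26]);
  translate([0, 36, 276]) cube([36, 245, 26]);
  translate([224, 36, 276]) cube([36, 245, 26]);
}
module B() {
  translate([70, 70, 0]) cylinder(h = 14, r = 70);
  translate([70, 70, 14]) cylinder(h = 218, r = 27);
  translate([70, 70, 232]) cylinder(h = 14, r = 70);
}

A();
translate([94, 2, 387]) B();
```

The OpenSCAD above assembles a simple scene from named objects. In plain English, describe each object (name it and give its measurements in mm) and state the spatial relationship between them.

A is a simple wooden stool: a rectangular seat 260 mm (x) by 317 mm (y), 41 mm thick, top face at z = 387 mm, on four square legs, each 36×36 mm in cross-section. The legs rest on z = 0, each flush with a corner of the seat. Four stretchers, 36 mm wide and 26 mm tall, connect adjacent legs with their undersides at z = 276 mm, each running between the inner faces of the legs it joins and aligned with the legs' outer faces on the other axis.

B is a spool: two coaxial disc flanges of radius 70 mm and thickness 14 mm, joined by a core cylinder of radius 27 mm and height 218 mm. The lower flange rests on z = 0 and the three cylinders share a vertical axis.

The spool is on top of the stool.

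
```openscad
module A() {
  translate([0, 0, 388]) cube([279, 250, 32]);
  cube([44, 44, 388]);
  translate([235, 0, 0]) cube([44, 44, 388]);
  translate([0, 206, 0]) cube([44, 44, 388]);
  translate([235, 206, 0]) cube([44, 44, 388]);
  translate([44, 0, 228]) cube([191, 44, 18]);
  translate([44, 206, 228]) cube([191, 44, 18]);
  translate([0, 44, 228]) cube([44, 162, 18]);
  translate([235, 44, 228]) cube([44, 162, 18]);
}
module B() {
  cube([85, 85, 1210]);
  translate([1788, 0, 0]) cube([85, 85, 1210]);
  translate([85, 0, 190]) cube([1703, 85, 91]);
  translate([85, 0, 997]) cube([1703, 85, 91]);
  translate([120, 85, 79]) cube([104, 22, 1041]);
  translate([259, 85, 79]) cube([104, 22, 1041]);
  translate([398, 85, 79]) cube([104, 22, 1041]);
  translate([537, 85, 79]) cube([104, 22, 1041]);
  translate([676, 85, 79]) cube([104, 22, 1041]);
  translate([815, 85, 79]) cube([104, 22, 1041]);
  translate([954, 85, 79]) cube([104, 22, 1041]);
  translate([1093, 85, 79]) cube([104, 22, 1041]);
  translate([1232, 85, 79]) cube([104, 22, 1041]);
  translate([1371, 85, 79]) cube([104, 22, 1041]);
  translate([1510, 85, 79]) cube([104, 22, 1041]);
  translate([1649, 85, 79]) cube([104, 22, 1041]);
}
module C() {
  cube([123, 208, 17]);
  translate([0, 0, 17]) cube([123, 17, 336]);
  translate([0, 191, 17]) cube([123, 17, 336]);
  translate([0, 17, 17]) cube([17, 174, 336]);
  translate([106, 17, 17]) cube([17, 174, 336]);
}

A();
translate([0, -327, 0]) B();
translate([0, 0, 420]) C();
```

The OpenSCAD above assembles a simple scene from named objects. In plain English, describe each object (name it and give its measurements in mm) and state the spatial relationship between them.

A is a four-legged stool. The seat is a 279×250×32 mm slab whose top surface is at z = 420 mm; four square legs, each 44×44 mm in cross-section, run from the floor (z = 0) to the underside of the seat, each flush with a corner of the seat. Four stretchers, 44 mm wide and 18 mm tall, connect adjacent legs with their undersides at z = 228 mm, each running between the inner faces of the legs it joins and aligned with the legs' outer faces on the other axis.

B is a fence section. Two 85×85 mm posts, 1210 mm tall, stand on the floor with a clear span of 1703 mm between their inner faces. Two horizontal rails of 85×91 mm section span the gap between the posts with their undersides at z = 190 mm and z = 997 mm, flush with the posts' −y face. 12 pickets, each 104 mm wide, 22 mm thick and 1041 mm tall, are fixed to the +y face of the rails with their bottoms at z = 79 mm, evenly spaced across the span with equal gaps (rounded down to the nearest mm) at the −x end and between each pair — any rounding remainder accumulates at the +x end.

C is an open storage box with external size 123×208×353 mm and wall thickness 17 mm (the base is also 17 mm thick). The base covers the whole footprint; the four walls stand on the base, with the y-facing walls full-width and the x-facing walls fitting between their inner faces.

The fence section is on the floor beside the stool on its −y side. The open box is on top of the stool.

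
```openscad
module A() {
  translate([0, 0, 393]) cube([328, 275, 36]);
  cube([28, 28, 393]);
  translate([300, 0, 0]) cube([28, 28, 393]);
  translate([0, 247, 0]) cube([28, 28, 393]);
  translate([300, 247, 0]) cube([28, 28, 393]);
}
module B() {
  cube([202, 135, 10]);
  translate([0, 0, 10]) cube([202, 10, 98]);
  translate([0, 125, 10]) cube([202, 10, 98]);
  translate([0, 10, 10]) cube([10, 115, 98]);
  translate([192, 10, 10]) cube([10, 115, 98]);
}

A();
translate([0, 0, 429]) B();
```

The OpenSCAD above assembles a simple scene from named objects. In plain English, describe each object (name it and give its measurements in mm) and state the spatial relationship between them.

A is a four-legged stool. The seat is a 328×275×36 mm slab whose top surface is at z = 429 mm; four square legs, each 28×28 mm in cross-section, run from the floor (z = 0) to the underside of the seat, each flush with a corner of the seat.

B is an open storage box with external size 202×135×108 mm and wall thickness 10 mm (the base is also 10 mm thick). The base covers the whole footprint; the four walls stand on the base, with the y-facing walls full-width and the x-facing walls fitting between their inner faces.

The open box is on top of the stool.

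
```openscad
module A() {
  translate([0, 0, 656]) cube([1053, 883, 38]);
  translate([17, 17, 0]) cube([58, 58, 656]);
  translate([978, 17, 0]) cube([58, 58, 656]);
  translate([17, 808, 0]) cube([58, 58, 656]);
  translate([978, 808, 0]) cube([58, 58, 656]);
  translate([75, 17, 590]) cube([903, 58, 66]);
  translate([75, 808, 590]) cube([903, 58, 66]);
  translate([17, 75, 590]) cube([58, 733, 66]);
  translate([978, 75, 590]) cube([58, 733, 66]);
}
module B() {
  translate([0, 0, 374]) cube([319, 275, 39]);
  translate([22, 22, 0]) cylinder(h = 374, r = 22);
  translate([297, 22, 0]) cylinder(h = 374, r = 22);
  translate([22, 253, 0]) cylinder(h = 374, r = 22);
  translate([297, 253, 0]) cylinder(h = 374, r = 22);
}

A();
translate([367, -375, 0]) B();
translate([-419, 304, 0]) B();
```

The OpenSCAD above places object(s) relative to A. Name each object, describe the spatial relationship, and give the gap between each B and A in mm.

Each stool's nearest face is 100 mm from the table's bounding box.

A is a table. B is a stool. Two stools sit around the table at the −y, −x sides. The gap between each stool and the table is 100 mm.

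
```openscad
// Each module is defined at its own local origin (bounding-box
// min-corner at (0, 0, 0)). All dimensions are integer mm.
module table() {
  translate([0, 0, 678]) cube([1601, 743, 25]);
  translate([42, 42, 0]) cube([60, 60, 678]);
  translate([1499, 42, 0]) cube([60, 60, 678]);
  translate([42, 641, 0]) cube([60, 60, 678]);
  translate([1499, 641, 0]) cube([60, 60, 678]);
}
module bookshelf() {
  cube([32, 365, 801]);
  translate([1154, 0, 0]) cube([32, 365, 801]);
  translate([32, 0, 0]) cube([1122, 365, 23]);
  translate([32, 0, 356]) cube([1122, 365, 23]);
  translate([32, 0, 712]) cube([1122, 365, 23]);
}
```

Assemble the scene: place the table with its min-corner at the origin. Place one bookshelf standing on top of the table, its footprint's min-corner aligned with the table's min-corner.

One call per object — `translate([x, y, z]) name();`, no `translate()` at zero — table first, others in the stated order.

table();
translate([0, 0, 703]) bookshelf();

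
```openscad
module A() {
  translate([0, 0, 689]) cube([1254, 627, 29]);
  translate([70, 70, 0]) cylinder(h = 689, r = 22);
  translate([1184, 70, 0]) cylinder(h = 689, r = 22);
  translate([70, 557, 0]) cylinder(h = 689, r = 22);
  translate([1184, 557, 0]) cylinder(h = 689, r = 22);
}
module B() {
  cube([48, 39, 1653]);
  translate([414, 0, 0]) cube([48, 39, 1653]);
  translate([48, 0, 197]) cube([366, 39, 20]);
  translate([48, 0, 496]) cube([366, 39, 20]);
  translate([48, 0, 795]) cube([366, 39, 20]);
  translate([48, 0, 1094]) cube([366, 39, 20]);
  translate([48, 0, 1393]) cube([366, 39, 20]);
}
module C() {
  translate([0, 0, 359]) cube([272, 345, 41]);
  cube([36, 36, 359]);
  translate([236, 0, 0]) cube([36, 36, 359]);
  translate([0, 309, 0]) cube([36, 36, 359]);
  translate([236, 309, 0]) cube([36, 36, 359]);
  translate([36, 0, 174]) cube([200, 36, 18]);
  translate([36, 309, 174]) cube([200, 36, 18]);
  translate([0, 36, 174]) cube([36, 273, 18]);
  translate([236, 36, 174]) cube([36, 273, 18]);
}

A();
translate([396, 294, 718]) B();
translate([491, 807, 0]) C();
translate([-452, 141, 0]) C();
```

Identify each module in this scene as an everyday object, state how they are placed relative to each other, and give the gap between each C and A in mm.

Each stool's nearest face is 180 mm from the table's bounding box.

A is a table. B is a ladder. C is a stool. The ladder is on top of the table, centred. Two stools sit around the table at the +y, −x sides. The gap between each stool and the table is 180 mm.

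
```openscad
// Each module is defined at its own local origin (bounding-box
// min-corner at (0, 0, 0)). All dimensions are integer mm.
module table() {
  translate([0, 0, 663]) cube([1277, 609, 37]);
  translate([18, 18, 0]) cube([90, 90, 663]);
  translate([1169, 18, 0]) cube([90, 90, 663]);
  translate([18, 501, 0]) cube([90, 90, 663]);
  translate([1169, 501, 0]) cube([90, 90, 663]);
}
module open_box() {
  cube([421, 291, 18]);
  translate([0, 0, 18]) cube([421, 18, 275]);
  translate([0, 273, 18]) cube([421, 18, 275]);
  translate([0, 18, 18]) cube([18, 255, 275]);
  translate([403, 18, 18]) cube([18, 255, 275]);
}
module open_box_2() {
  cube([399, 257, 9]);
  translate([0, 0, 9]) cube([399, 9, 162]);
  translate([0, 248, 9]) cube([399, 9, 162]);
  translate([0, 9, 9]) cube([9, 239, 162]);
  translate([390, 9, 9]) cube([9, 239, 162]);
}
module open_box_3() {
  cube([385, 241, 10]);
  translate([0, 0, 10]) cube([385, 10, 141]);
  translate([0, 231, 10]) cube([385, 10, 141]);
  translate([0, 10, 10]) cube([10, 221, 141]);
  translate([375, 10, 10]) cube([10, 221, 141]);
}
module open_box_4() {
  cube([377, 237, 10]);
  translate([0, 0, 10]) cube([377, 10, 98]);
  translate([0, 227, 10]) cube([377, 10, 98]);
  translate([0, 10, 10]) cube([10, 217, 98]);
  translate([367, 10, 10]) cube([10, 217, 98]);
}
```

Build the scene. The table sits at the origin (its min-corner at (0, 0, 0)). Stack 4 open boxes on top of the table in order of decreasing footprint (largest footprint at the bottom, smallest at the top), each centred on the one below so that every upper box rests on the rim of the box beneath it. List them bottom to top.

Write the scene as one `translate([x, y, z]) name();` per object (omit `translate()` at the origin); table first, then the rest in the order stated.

table();
translate([428, 159, 700]) open_box();
translate([439, 176, 993]) open_box_2();
translate([446, 184, 1164]) open_box_3();
translate([450, 186, 1315]) open_box_4();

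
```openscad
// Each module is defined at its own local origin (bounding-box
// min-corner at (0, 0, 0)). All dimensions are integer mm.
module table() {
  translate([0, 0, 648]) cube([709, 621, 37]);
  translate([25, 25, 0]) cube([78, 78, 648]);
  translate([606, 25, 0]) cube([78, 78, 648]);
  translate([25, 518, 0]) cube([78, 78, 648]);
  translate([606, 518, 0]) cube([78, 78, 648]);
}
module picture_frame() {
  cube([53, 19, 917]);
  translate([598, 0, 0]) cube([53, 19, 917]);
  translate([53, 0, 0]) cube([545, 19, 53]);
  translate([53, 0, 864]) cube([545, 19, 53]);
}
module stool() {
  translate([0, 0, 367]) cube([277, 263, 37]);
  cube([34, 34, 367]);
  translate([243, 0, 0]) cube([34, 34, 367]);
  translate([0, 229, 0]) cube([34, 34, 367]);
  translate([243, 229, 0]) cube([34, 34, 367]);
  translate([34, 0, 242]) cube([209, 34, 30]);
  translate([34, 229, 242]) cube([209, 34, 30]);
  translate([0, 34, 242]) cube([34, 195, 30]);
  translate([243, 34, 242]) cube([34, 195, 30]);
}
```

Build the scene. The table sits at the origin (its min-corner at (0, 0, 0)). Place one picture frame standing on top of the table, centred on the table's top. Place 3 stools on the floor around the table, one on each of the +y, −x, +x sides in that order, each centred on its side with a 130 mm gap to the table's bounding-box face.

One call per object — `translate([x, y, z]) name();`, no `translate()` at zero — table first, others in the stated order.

table();
translate([29, 301, 685]) picture_frame();
translate([216, 751, 0]) stool();
translate([-407, 179, 0]) stool();
translate([839, 179, 0]) stool();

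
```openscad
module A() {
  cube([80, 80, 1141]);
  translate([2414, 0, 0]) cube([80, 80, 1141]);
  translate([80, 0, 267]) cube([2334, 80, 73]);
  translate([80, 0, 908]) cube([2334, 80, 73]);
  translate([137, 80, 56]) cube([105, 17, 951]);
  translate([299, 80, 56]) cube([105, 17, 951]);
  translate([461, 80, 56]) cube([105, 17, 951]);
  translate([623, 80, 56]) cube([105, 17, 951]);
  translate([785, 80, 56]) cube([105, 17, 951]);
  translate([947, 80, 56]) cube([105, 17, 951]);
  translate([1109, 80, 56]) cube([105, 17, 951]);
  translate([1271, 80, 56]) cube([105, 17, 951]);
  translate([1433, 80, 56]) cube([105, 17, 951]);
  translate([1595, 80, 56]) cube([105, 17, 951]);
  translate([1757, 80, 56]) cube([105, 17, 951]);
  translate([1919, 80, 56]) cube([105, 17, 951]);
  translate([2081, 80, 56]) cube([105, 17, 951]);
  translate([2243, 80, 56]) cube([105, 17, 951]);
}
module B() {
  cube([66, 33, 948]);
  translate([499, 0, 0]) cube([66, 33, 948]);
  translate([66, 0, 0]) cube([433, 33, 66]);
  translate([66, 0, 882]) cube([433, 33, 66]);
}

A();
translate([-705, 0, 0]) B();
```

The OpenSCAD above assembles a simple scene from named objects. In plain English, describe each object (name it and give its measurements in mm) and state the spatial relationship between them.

A is a fence section. Two 80×80 mm posts, 1141 mm tall, stand on the floor with a clear span of 2334 mm between their inner faces. Two horizontal rails of 80×73 mm section span the gap between the posts with their undersides at z = 267 mm and z = 908 mm, flush with the posts' −y face. 14 pickets, each 105 mm wide, 17 mm thick and 951 mm tall, are fixed to the +y face of the rails with their bottoms at z = 56 mm, evenly spaced across the span with equal gaps (rounded down to the nearest mm) at the −x end and between each pair — any rounding remainder accumulates at the +x end.

B is a rectangular picture frame lying in the x–z plane (depth along y). The opening is 433 mm wide (x) by 816 mm tall (z), surrounded by a border 66 mm wide on all four sides. The frame is 33 mm deep and is made of two full-height vertical stiles with two horizontal rails fitted between them.

The picture frame is on the floor beside the fence section on its −x side.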